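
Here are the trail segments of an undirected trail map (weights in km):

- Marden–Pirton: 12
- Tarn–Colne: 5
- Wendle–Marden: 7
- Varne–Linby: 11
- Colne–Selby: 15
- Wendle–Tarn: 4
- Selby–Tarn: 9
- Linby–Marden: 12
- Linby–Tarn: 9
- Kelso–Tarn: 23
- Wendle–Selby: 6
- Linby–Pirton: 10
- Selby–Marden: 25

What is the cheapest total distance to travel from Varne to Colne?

25 km

Enumerating some paths:
Varne–Linby–Marden–Wendle–Tarn–Colne: 11+12+7+4+5 = 39
Varne–Linby–Tarn–Selby–Colne: 11+9+9+15 = 44
Varne–Linby–Tarn–Wendle–Selby–Colne: 11+9+4+6+15 = 45
Varne–Linby–Tarn–Colne: 11+9+5 = 25
The minimum is 25 km via Varne–Linby–Tarn–Colne.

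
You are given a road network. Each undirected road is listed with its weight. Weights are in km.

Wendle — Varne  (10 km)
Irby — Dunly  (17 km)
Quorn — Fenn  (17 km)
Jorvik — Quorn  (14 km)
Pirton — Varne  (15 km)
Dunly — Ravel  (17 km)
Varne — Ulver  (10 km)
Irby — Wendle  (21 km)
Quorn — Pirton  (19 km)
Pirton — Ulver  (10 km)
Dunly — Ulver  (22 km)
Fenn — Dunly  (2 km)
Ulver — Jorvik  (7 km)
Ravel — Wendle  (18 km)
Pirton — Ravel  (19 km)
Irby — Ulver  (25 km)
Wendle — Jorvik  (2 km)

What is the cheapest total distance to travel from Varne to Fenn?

Compare a few routes:
Varne → Wendle → Jorvik → Quorn → Fenn: 10+2+14+17 = 43
Varne → Ulver → Dunly → Fenn: 10+22+2 = 34
Varne → Wendle → Jorvik → Ulver → Dunly → Fenn: 10+2+7+22+2 = 43
The minimum is 34 km via Varne → Ulver → Dunly → Fenn.

34 km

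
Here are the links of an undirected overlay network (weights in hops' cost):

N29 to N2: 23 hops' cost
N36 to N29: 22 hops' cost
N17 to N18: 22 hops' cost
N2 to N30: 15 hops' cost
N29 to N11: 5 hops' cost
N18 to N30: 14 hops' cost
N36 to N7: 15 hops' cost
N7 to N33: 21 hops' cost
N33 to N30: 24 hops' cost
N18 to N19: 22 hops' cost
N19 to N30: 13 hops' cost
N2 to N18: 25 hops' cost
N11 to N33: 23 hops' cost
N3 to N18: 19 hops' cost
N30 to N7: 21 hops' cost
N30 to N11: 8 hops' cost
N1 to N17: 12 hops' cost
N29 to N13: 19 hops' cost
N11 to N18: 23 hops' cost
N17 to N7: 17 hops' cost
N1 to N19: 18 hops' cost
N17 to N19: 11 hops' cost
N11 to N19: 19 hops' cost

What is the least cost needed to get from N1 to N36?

Compare a few routes:
N1–N19–N30–N11–N29–N36: 18+13+8+5+22 = 66
N1–N19–N11–N29–N36: 18+19+5+22 = 64
N1–N17–N7–N36: 12+17+15 = 44
N1–N19–N17–N7–N36: 18+11+17+15 = 61
The minimum is 44 hops' cost via N1–N17–N7–N36.

44 hops' cost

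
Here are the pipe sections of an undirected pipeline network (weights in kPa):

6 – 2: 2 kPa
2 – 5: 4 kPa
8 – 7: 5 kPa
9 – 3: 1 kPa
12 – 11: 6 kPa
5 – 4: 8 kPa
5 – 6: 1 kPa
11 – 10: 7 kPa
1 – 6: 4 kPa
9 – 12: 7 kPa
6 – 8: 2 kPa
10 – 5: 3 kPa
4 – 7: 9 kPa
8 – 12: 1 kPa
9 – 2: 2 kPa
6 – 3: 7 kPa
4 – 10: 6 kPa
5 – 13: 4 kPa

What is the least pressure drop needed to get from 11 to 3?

Candidate routes:
11 → 12 → 9 → 3: 6+7+1 = 14
11 → 12 → 8 → 6 → 3: 6+1+2+7 = 16
11 → 10 → 5 → 6 → 2 → 9 → 3: 7+3+1+2+2+1 = 16
The minimum is 14 kPa via 11 → 12 → 9 → 3.

14 kPa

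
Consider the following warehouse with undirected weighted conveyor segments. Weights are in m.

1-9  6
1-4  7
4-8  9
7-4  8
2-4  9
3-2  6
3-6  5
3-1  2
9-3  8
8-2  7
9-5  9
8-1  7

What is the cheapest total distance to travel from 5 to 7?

30 m

Compare a few routes:
5 - 9 - 3 - 1 - 4 - 7: 9+8+2+7+8 = 34
5 - 9 - 1 - 4 - 7: 9+6+7+8 = 30
The minimum is 30 m via 5 - 9 - 1 - 4 - 7.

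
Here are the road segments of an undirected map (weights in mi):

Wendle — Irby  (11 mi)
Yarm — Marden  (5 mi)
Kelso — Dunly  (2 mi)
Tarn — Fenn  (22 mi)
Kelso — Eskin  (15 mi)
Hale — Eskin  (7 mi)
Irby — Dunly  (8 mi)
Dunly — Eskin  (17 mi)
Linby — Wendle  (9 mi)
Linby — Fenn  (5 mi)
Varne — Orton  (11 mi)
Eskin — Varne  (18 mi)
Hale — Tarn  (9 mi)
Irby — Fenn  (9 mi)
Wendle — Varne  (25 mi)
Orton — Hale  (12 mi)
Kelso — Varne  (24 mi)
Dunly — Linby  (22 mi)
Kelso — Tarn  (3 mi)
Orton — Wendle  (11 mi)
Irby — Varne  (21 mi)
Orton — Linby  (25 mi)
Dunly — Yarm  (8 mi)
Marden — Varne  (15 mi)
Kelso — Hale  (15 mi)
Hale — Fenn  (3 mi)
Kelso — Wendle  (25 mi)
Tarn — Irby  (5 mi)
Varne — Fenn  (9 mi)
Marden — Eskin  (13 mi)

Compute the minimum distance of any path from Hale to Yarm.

22 mi

Shortest distances from Hale:
Hale: 0
Fenn: 3  (via Hale)
Eskin: 7  (via Hale)
Linby: 8  (via Fenn)
Tarn: 9  (via Hale)
Kelso: 12  (via Tarn)
Orton: 12  (via Hale)
Irby: 12  (via Fenn)
Varne: 12  (via Fenn)
Dunly: 14  (via Kelso)
Wendle: 17  (via Linby)
Marden: 20  (via Eskin)
Yarm: 22  (via Dunly)
Shortest route: Hale–Tarn–Kelso–Dunly–Yarm = 22 mi.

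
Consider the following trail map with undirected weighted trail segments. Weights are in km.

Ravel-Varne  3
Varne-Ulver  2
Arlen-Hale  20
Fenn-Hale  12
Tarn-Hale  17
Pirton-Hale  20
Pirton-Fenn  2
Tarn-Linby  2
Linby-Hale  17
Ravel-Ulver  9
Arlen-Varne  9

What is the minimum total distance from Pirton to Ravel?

Compare a few routes:
Pirton - Fenn - Hale - Arlen - Varne - Ravel: 2+12+20+9+3 = 46
Pirton - Hale - Arlen - Varne - Ravel: 20+20+9+3 = 52
Cheapest is Pirton - Fenn - Hale - Arlen - Varne - Ravel at 46 km.

46 km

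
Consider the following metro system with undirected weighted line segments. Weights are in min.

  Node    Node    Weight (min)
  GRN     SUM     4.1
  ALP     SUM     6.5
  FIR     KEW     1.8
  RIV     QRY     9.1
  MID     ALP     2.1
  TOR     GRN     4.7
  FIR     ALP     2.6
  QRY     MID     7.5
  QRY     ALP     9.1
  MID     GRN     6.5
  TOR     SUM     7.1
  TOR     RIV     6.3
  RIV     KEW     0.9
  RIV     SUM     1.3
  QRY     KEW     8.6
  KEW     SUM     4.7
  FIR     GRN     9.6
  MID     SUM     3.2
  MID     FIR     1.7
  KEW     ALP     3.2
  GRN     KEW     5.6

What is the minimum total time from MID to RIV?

Compare a few routes:
MID → ALP → KEW → RIV: 2.1+3.2+0.9 = 6.2
MID → ALP → FIR → KEW → RIV: 2.1+2.6+1.8+0.9 = 7.4
MID → FIR → KEW → RIV: 1.7+1.8+0.9 = 4.4
MID → SUM → RIV: 3.2+1.3 = 4.5
Cheapest is MID → FIR → KEW → RIV at 4.4 min.

4.4 min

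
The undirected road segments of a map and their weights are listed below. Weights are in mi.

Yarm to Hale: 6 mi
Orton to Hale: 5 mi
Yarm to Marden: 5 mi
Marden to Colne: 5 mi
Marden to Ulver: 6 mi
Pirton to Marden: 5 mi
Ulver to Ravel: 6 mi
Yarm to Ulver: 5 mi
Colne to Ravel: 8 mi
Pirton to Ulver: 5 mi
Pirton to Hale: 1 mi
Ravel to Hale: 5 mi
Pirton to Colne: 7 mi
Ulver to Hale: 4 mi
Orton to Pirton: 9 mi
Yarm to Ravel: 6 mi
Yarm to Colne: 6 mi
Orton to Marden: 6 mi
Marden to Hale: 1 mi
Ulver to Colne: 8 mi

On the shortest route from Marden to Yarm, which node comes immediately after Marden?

Compare a few routes:
Marden - Hale - Yarm: 1+6 = 7
Marden - Ulver - Yarm: 6+5 = 11
Marden - Hale - Ulver - Yarm: 1+4+5 = 10
Marden - Yarm: 5 = 5
Cheapest is Marden - Yarm at 5 mi.
So from Marden the first move is to Yarm.

Yarm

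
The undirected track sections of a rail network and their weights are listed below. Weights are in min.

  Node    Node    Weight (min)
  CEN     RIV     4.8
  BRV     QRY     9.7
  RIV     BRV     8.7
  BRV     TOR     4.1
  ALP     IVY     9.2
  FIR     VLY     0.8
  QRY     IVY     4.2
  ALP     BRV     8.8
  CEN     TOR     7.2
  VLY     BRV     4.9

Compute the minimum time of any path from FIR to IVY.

19.6 min

Shortest distances from FIR:
FIR: 0
VLY: 0.8  (via FIR)
BRV: 5.7  (via VLY)
TOR: 9.8  (via BRV)
RIV: 14.4  (via BRV)
ALP: 14.5  (via BRV)
QRY: 15.4  (via BRV)
CEN: 17  (via TOR)
IVY: 19.6  (via QRY)
Shortest route: FIR–VLY–BRV–QRY–IVY = 19.6 min.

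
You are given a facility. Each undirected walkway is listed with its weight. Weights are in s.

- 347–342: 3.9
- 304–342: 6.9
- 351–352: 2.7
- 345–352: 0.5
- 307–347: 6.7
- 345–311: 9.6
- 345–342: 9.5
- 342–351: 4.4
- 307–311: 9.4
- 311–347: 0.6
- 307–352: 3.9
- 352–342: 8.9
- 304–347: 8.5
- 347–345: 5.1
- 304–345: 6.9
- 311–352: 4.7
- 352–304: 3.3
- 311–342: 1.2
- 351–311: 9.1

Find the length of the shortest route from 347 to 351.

6.2 s

Candidate routes:
347 - 345 - 352 - 351: 5.1+0.5+2.7 = 8.3
347 - 311 - 342 - 351: 0.6+1.2+4.4 = 6.2
347 - 311 - 352 - 351: 0.6+4.7+2.7 = 8
Cheapest is 347 - 311 - 342 - 351 at 6.2 s.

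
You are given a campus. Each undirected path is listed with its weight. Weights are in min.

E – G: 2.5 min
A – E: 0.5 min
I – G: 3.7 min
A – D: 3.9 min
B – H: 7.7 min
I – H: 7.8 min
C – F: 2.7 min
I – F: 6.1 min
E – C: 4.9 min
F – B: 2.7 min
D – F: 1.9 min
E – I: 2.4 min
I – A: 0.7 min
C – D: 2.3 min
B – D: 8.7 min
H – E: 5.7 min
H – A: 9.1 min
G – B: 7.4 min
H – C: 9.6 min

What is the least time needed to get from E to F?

6.3 min

Shortest distances from E:
E: 0
A: 0.5  (via E)
I: 1.2  (via A)
G: 2.5  (via E)
D: 4.4  (via A)
C: 4.9  (via E)
H: 5.7  (via E)
F: 6.3  (via D)
Shortest route: E → A → D → F = 6.3 min.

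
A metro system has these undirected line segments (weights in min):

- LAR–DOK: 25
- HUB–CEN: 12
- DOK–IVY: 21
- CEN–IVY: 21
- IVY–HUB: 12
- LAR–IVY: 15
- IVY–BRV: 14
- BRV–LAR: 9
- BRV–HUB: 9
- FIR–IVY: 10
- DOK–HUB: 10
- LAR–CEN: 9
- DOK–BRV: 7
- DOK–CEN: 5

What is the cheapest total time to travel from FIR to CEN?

Settle nodes by increasing distance from FIR:
FIR: 0
IVY: 10  (via FIR)
HUB: 22  (via IVY)
BRV: 24  (via IVY)
LAR: 25  (via IVY)
DOK: 31  (via IVY)
CEN: 31  (via IVY)
Shortest route: FIR–IVY–CEN = 31 min.

31 min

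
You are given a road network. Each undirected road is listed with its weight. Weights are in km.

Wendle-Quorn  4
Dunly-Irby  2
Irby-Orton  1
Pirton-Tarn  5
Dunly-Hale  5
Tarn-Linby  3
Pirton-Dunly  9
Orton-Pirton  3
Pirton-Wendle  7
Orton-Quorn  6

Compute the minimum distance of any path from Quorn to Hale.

Shortest distances from Quorn:
Quorn: 0
Wendle: 4  (via Quorn)
Orton: 6  (via Quorn)
Irby: 7  (via Orton)
Pirton: 9  (via Orton)
Dunly: 9  (via Irby)
Hale: 14  (via Dunly)
Shortest route: Quorn → Orton → Irby → Dunly → Hale = 14 km.

14 km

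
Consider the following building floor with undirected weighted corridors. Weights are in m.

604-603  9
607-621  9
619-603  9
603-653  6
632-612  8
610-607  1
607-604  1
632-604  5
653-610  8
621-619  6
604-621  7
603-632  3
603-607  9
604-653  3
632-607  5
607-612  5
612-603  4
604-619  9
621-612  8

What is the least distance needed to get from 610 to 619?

11 m

Enumerating some paths:
610 → 607 → 604 → 621 → 619: 1+1+7+6 = 15
610 → 607 → 604 → 619: 1+1+9 = 11
Cheapest is 610 → 607 → 604 → 619 at 11 m.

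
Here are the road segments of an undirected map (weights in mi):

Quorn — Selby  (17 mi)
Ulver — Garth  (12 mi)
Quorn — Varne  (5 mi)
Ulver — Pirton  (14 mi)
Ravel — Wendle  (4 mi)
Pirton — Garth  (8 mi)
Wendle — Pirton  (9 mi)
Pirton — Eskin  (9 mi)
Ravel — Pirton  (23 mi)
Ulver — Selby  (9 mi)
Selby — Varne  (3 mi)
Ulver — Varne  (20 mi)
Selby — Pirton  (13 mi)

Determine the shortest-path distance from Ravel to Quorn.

34 mi

Settle nodes by increasing distance from Ravel:
Ravel: 0
Wendle: 4  (via Ravel)
Pirton: 13  (via Wendle)
Garth: 21  (via Pirton)
Eskin: 22  (via Pirton)
Selby: 26  (via Pirton)
Ulver: 27  (via Pirton)
Varne: 29  (via Selby)
Quorn: 34  (via Varne)
Shortest route: Ravel–Wendle–Pirton–Selby–Varne–Quorn = 34 mi.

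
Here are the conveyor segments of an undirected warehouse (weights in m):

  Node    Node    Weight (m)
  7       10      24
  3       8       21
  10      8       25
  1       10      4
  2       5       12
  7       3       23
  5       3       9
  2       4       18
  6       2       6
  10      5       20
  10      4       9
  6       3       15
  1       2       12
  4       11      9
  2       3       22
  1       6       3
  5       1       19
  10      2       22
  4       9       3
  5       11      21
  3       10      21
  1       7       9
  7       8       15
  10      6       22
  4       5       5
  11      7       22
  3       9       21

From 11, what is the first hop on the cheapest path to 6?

Candidate routes:
11 - 7 - 1 - 6: 22+9+3 = 34
11 - 4 - 2 - 6: 9+18+6 = 33
11 - 4 - 10 - 1 - 6: 9+9+4+3 = 25
11 - 4 - 5 - 2 - 6: 9+5+12+6 = 32
Cheapest is 11 - 4 - 10 - 1 - 6 at 25 m.
So from 11 the first move is to 4.

4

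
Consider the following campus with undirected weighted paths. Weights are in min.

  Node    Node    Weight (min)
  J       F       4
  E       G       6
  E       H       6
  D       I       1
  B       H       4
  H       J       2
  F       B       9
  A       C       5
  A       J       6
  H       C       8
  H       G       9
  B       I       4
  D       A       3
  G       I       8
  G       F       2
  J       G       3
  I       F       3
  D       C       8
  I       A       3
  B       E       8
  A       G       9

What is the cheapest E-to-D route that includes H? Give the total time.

15 min

Best E to H: E → H costing 6
Shortest H→D: H → B → I → D = 9
Total via H: 6 + 9 = 15 min.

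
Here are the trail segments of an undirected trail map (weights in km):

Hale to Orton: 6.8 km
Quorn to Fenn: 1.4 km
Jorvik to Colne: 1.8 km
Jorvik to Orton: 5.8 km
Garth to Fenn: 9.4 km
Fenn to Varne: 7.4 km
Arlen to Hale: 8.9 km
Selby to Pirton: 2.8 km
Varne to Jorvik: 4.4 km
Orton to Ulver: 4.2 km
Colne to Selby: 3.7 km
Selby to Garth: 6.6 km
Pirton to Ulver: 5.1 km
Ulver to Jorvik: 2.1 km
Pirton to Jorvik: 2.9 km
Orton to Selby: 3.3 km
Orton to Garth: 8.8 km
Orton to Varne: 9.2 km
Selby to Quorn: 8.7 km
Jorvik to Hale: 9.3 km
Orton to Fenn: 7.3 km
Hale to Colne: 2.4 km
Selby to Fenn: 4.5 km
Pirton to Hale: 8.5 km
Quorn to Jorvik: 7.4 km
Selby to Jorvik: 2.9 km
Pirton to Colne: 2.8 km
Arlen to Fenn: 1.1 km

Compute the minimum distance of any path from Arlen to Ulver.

Enumerating some paths:
Arlen - Fenn - Orton - Ulver: 1.1+7.3+4.2 = 12.6
Arlen - Fenn - Quorn - Jorvik - Ulver: 1.1+1.4+7.4+2.1 = 12
Arlen - Fenn - Selby - Jorvik - Ulver: 1.1+4.5+2.9+2.1 = 10.6
Cheapest is Arlen - Fenn - Selby - Jorvik - Ulver at 10.6 km.

10.6 km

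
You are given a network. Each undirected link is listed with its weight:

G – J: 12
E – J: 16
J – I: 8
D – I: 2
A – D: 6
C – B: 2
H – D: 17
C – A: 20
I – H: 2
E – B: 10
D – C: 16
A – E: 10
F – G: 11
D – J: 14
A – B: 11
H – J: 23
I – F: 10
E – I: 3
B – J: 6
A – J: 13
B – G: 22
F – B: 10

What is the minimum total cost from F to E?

13

Settle nodes by increasing distance from F:
F: 0
B: 10  (via F)
I: 10  (via F)
G: 11  (via F)
C: 12  (via B)
D: 12  (via I)
H: 12  (via I)
E: 13  (via I)
Shortest route: F → I → E = 13.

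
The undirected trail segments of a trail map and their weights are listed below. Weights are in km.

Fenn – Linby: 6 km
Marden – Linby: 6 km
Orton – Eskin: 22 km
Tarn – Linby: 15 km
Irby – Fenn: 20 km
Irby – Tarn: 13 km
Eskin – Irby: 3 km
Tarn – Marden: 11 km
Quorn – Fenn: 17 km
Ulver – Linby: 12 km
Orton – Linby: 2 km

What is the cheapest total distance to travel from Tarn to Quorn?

38 km

Shortest distances from Tarn:
Tarn: 0
Marden: 11  (via Tarn)
Irby: 13  (via Tarn)
Linby: 15  (via Tarn)
Eskin: 16  (via Irby)
Orton: 17  (via Linby)
Fenn: 21  (via Linby)
Ulver: 27  (via Linby)
Quorn: 38  (via Fenn)
Shortest route: Tarn → Linby → Fenn → Quorn = 38 km.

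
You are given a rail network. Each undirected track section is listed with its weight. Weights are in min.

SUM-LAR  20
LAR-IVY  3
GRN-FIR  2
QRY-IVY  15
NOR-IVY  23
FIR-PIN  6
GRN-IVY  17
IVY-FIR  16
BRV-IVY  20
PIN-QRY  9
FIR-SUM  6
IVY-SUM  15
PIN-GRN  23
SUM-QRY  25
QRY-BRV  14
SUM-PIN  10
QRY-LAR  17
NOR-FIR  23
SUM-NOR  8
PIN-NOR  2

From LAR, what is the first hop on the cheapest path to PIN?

IVY

Enumerating some paths:
LAR → QRY → PIN: 17+9 = 26
LAR → IVY → QRY → PIN: 3+15+9 = 27
LAR → IVY → FIR → PIN: 3+16+6 = 25
Cheapest is LAR → IVY → FIR → PIN at 25 min.
So from LAR the first move is to IVY.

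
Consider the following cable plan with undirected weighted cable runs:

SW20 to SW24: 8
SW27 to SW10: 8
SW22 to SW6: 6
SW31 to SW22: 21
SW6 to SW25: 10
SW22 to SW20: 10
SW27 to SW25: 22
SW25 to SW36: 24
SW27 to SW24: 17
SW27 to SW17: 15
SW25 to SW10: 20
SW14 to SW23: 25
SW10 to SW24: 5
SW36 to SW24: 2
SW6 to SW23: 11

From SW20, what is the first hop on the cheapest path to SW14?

Compare a few routes:
SW20 - SW24 - SW36 - SW25 - SW6 - SW23 - SW14: 8+2+24+10+11+25 = 80
SW20 - SW24 - SW10 - SW25 - SW6 - SW23 - SW14: 8+5+20+10+11+25 = 79
SW20 - SW22 - SW6 - SW23 - SW14: 10+6+11+25 = 52
SW20 - SW24 - SW10 - SW27 - SW25 - SW6 - SW23 - SW14: 8+5+8+22+10+11+25 = 89
Cheapest is SW20 - SW22 - SW6 - SW23 - SW14 at 52.
So from SW20 the first move is to SW22.

SW22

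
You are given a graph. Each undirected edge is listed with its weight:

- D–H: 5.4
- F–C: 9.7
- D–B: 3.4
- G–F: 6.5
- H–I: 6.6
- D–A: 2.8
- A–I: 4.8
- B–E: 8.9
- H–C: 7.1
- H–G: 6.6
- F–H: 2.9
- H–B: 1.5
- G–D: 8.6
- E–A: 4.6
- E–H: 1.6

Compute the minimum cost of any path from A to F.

9.1

Shortest distances from A:
A: 0
D: 2.8  (via A)
E: 4.6  (via A)
I: 4.8  (via A)
B: 6.2  (via D)
H: 6.2  (via E)
F: 9.1  (via H)
Shortest route: A–E–H–F = 9.1.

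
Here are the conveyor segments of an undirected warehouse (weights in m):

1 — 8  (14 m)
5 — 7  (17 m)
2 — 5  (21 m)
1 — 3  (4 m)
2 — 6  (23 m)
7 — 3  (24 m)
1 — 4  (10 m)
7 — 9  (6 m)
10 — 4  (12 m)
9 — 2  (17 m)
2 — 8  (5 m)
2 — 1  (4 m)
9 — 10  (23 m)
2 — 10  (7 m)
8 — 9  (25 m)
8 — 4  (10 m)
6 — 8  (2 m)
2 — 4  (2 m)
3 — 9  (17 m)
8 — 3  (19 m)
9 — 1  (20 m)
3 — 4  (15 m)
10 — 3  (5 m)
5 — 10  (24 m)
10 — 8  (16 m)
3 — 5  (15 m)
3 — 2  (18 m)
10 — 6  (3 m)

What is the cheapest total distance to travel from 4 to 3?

Settle nodes by increasing distance from 4:
4: 0
2: 2  (via 4)
1: 6  (via 2)
8: 7  (via 2)
6: 9  (via 8)
10: 9  (via 2)
3: 10  (via 1)
Shortest route: 4–2–1–3 = 10 m.

10 m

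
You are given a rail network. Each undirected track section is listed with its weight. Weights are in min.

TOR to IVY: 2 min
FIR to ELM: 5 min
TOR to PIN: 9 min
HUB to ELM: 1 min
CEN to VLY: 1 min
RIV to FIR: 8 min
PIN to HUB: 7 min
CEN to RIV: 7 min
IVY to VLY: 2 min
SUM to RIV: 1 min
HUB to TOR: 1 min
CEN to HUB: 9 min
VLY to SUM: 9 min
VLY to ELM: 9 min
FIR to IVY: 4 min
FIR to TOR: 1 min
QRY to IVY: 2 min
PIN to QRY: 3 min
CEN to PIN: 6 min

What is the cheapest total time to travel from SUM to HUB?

11 min

Candidate routes:
SUM - RIV - CEN - VLY - IVY - TOR - HUB: 1+7+1+2+2+1 = 14
SUM - RIV - FIR - ELM - HUB: 1+8+5+1 = 15
SUM - RIV - FIR - TOR - HUB: 1+8+1+1 = 11
SUM - VLY - IVY - TOR - HUB: 9+2+2+1 = 14
The minimum is 11 min via SUM - RIV - FIR - TOR - HUB.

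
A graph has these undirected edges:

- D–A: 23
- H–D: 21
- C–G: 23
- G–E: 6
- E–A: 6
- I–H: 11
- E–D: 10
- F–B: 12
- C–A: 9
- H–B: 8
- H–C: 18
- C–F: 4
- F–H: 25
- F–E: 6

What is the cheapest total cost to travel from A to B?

Shortest distances from A:
A: 0
E: 6  (via A)
C: 9  (via A)
F: 12  (via E)
G: 12  (via E)
D: 16  (via E)
B: 24  (via F)
Shortest route: A → E → F → B = 24.

24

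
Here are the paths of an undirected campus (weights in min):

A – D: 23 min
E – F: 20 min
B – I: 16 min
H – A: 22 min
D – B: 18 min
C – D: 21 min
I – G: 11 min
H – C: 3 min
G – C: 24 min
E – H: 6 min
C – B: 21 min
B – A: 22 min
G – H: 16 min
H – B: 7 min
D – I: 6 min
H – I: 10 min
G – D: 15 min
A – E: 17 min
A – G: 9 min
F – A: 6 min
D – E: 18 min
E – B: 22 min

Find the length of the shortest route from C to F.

Running Dijkstra from C:
C: 0
H: 3  (via C)
E: 9  (via H)
B: 10  (via H)
I: 13  (via H)
D: 19  (via I)
G: 19  (via H)
A: 25  (via H)
F: 29  (via E)
Shortest route: C → H → E → F = 29 min.

29 min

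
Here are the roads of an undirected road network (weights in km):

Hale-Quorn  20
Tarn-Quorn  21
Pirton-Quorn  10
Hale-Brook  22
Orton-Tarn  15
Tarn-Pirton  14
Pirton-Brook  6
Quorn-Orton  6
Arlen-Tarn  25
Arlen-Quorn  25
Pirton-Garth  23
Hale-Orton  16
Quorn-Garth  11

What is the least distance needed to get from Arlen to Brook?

41 km

Compare a few routes:
Arlen–Tarn–Pirton–Brook: 25+14+6 = 45
Arlen–Quorn–Pirton–Brook: 25+10+6 = 41
Arlen–Tarn–Orton–Quorn–Pirton–Brook: 25+15+6+10+6 = 62
Cheapest is Arlen–Quorn–Pirton–Brook at 41 km.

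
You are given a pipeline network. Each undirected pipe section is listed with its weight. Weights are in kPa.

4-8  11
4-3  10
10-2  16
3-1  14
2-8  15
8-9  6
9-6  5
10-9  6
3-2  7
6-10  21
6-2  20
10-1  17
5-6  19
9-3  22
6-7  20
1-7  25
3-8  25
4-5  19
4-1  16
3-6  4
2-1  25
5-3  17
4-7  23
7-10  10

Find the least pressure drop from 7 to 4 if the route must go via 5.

58 kPa

Best 7 to 5: 7–6–5 costing 39
Best 5 to 4: 5–4 costing 19
Total via 5: 39 + 19 = 58 kPa.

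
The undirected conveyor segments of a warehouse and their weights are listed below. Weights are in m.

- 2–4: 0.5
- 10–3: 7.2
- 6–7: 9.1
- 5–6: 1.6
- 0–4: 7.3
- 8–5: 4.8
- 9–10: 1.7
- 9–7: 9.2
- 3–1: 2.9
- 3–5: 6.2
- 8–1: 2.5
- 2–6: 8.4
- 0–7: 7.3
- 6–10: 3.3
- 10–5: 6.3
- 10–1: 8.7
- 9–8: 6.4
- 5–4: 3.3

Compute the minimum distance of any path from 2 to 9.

10.4 m

Candidate routes:
2–4–5–6–10–9: 0.5+3.3+1.6+3.3+1.7 = 10.4
2–6–10–9: 8.4+3.3+1.7 = 13.4
2–4–5–10–9: 0.5+3.3+6.3+1.7 = 11.8
The minimum is 10.4 m via 2–4–5–6–10–9.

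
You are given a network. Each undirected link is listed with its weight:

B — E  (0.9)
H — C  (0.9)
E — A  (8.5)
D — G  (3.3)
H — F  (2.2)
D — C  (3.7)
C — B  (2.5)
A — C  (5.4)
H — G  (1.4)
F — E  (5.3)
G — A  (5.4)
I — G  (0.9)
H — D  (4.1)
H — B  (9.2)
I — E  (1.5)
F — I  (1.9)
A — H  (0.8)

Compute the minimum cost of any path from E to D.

5.7

Candidate routes:
E - I - G - H - D: 1.5+0.9+1.4+4.1 = 7.9
E - B - C - D: 0.9+2.5+3.7 = 7.1
E - I - G - D: 1.5+0.9+3.3 = 5.7
Cheapest is E - I - G - D at 5.7.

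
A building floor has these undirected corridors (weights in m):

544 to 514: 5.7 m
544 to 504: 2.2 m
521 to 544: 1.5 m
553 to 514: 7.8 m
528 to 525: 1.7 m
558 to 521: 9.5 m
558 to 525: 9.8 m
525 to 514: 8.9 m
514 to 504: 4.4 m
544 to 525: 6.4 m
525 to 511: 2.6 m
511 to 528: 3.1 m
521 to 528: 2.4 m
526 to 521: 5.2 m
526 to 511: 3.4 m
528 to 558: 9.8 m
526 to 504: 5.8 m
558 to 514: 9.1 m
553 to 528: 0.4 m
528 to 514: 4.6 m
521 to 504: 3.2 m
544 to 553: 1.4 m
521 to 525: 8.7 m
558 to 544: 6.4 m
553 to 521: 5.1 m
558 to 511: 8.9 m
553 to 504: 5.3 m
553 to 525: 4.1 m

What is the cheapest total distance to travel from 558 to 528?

8.2 m

Settle nodes by increasing distance from 558:
558: 0
544: 6.4  (via 558)
553: 7.8  (via 544)
521: 7.9  (via 544)
528: 8.2  (via 553)
Shortest route: 558–544–553–528 = 8.2 m.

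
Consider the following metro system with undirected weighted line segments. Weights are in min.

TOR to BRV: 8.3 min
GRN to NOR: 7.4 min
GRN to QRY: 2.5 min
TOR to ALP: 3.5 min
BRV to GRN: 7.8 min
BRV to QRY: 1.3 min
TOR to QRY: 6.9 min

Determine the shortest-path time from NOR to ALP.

Running Dijkstra from NOR:
NOR: 0
GRN: 7.4  (via NOR)
QRY: 9.9  (via GRN)
BRV: 11.2  (via QRY)
TOR: 16.8  (via QRY)
ALP: 20.3  (via TOR)
Shortest route: NOR → GRN → QRY → TOR → ALP = 20.3 min.

20.3 min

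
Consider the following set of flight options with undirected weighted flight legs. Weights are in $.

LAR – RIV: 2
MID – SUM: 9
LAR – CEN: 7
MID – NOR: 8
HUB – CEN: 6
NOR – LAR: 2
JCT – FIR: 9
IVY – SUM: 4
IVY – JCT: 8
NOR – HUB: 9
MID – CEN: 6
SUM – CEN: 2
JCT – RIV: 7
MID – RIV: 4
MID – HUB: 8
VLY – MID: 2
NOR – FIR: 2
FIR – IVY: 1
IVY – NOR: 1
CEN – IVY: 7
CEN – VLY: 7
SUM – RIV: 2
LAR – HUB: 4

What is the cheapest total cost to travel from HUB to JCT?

Shortest distances from HUB:
HUB: 0
LAR: 4  (via HUB)
NOR: 6  (via LAR)
CEN: 6  (via HUB)
RIV: 6  (via LAR)
IVY: 7  (via NOR)
SUM: 8  (via CEN)
MID: 8  (via HUB)
FIR: 8  (via NOR)
VLY: 10  (via MID)
JCT: 13  (via RIV)
Shortest route: HUB → LAR → RIV → JCT = $13.

$13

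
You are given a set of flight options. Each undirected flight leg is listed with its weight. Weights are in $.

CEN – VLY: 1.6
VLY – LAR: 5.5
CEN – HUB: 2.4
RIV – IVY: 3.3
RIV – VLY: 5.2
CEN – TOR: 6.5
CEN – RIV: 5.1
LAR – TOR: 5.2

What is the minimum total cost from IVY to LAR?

Running Dijkstra from IVY:
IVY: 0
RIV: 3.3  (via IVY)
CEN: 8.4  (via RIV)
VLY: 8.5  (via RIV)
HUB: 10.8  (via CEN)
LAR: 14  (via VLY)
Shortest route: IVY → RIV → VLY → LAR = $14.

$14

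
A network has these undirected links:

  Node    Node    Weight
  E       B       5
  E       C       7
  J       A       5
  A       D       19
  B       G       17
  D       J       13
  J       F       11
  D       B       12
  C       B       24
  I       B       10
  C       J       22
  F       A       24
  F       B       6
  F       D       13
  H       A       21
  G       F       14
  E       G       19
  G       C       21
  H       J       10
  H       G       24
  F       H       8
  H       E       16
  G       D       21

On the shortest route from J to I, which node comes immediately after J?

F

Compare a few routes:
J → H → E → B → I: 10+16+5+10 = 41
J → F → B → I: 11+6+10 = 27
J → H → F → B → I: 10+8+6+10 = 34
J → D → B → I: 13+12+10 = 35
The minimum is 27 via J → F → B → I.
So from J the first move is to F.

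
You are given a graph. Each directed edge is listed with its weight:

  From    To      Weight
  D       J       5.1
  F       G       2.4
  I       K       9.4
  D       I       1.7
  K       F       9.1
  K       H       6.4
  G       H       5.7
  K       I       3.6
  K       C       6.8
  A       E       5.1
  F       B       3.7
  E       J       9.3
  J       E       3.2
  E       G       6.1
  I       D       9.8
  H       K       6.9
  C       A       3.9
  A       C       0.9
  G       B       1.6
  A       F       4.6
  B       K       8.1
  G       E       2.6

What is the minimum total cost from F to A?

22.5

Running Dijkstra from F:
F: 0
G: 2.4  (via F)
B: 3.7  (via F)
E: 5  (via G)
H: 8.1  (via G)
K: 11.8  (via B)
J: 14.3  (via E)
I: 15.4  (via K)
C: 18.6  (via K)
A: 22.5  (via C)
Shortest route: F → B → K → C → A = 22.5.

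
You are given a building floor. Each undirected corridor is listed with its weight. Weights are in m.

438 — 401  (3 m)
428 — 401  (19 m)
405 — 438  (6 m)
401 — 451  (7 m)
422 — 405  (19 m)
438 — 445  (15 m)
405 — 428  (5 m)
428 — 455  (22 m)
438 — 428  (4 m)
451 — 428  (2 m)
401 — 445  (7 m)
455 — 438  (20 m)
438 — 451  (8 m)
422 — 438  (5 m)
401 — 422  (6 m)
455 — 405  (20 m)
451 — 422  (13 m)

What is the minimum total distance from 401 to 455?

Settle nodes by increasing distance from 401:
401: 0
438: 3  (via 401)
422: 6  (via 401)
445: 7  (via 401)
451: 7  (via 401)
428: 7  (via 438)
405: 9  (via 438)
455: 23  (via 438)
Shortest route: 401 → 438 → 455 = 23 m.

23 m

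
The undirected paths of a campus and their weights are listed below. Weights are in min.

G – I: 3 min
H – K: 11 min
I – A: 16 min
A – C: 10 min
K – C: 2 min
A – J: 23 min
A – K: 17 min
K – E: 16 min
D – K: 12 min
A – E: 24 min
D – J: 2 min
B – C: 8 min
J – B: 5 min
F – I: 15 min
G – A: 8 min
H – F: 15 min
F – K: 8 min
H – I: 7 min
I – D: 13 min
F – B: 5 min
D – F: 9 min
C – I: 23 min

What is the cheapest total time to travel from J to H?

22 min

Shortest distances from J:
J: 0
D: 2  (via J)
B: 5  (via J)
F: 10  (via B)
C: 13  (via B)
K: 14  (via D)
I: 15  (via D)
G: 18  (via I)
H: 22  (via I)
Shortest route: J–D–I–H = 22 min.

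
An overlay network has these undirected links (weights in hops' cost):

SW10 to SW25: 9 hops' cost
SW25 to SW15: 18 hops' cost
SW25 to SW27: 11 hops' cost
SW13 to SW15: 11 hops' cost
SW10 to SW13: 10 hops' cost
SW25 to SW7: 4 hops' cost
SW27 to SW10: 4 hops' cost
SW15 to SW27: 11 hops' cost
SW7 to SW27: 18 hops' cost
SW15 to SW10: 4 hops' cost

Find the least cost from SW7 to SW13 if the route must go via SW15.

28 hops' cost

Shortest SW7→SW15: SW7 → SW25 → SW10 → SW15 = 17
Shortest SW15→SW13: SW15 → SW13 = 11
Total via SW15: 17 + 11 = 28 hops' cost.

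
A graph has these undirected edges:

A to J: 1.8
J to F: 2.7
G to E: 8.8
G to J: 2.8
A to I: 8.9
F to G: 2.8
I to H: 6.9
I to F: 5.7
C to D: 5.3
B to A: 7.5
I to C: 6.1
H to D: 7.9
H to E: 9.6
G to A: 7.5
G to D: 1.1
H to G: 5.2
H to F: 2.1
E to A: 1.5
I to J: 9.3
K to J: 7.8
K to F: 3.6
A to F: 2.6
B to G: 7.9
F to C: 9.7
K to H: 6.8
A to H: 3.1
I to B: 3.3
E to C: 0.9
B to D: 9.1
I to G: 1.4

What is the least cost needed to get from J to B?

7.5

Enumerating some paths:
J–A–B: 1.8+7.5 = 9.3
J–G–I–B: 2.8+1.4+3.3 = 7.5
J–F–G–I–B: 2.7+2.8+1.4+3.3 = 10.2
Cheapest is J–G–I–B at 7.5.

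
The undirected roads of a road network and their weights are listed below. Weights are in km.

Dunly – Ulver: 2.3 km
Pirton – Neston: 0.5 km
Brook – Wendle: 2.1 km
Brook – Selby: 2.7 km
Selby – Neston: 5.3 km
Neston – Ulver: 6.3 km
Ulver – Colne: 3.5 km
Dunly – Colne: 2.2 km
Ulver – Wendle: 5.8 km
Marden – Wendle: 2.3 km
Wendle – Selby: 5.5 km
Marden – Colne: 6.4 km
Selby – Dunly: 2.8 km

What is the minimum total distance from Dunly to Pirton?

8.6 km

Shortest distances from Dunly:
Dunly: 0
Colne: 2.2  (via Dunly)
Ulver: 2.3  (via Dunly)
Selby: 2.8  (via Dunly)
Brook: 5.5  (via Selby)
Wendle: 7.6  (via Brook)
Neston: 8.1  (via Selby)
Marden: 8.6  (via Colne)
Pirton: 8.6  (via Neston)
Shortest route: Dunly → Selby → Neston → Pirton = 8.6 km.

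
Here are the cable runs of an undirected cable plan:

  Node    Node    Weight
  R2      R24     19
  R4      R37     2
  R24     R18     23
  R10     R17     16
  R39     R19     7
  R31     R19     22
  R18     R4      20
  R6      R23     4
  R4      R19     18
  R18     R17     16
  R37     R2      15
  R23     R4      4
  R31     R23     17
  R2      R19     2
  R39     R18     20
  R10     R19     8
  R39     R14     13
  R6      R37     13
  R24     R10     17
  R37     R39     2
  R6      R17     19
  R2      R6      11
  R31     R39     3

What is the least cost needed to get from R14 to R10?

Settle nodes by increasing distance from R14:
R14: 0
R39: 13  (via R14)
R37: 15  (via R39)
R31: 16  (via R39)
R4: 17  (via R37)
R19: 20  (via R39)
R23: 21  (via R4)
R2: 22  (via R19)
R6: 25  (via R23)
R10: 28  (via R19)
Shortest route: R14–R39–R19–R10 = 28.

28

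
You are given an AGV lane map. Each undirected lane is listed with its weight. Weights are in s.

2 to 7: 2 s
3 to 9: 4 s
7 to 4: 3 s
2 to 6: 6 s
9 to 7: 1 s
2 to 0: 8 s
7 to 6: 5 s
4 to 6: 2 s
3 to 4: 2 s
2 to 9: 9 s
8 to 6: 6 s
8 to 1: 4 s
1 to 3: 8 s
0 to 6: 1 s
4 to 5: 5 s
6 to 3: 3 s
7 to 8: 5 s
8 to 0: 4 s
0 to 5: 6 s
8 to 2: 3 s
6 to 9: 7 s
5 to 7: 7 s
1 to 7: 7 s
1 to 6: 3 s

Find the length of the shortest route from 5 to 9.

Candidate routes:
5 - 4 - 7 - 9: 5+3+1 = 9
5 - 7 - 9: 7+1 = 8
5 - 4 - 3 - 9: 5+2+4 = 11
Cheapest is 5 - 7 - 9 at 8 s.

8 s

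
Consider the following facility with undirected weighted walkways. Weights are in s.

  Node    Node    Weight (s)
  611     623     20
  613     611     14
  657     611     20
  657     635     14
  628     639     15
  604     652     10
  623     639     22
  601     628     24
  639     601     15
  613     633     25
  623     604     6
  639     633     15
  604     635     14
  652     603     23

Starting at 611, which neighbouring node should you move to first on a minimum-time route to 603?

623

Compare a few routes:
611–657–635–604–652–603: 20+14+14+10+23 = 81
611–623–604–652–603: 20+6+10+23 = 59
611–613–633–639–623–604–652–603: 14+25+15+22+6+10+23 = 115
Cheapest is 611–623–604–652–603 at 59 s.
So from 611 the first move is to 623.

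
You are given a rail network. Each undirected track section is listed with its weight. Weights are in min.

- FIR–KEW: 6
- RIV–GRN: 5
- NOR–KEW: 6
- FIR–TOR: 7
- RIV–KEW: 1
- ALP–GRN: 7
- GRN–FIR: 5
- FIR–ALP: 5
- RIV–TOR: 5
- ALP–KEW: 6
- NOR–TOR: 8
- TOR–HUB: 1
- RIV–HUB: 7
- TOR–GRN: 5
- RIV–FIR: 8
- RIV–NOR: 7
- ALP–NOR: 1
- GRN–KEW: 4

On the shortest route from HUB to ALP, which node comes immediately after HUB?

TOR

Candidate routes:
HUB - TOR - NOR - ALP: 1+8+1 = 10
HUB - TOR - RIV - KEW - ALP: 1+5+1+6 = 13
HUB - TOR - FIR - ALP: 1+7+5 = 13
HUB - TOR - GRN - ALP: 1+5+7 = 13
The minimum is 10 min via HUB - TOR - NOR - ALP.
So from HUB the first move is to TOR.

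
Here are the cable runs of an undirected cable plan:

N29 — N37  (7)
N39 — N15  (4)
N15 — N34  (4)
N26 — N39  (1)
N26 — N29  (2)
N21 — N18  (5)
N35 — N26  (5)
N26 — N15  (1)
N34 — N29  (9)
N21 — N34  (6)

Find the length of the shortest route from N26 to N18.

16

Shortest distances from N26:
N26: 0
N15: 1  (via N26)
N39: 1  (via N26)
N29: 2  (via N26)
N35: 5  (via N26)
N34: 5  (via N15)
N37: 9  (via N29)
N21: 11  (via N34)
N18: 16  (via N21)
Shortest route: N26–N15–N34–N21–N18 = 16.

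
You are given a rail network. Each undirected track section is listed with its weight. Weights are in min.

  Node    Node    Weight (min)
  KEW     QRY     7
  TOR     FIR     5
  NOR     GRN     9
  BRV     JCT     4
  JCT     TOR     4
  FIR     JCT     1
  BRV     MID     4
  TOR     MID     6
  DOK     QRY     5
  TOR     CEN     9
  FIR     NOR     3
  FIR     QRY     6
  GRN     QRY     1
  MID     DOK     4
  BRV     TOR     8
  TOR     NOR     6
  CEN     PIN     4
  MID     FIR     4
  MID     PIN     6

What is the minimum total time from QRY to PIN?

15 min

Shortest distances from QRY:
QRY: 0
GRN: 1  (via QRY)
DOK: 5  (via QRY)
FIR: 6  (via QRY)
JCT: 7  (via FIR)
KEW: 7  (via QRY)
NOR: 9  (via FIR)
MID: 9  (via DOK)
BRV: 11  (via JCT)
TOR: 11  (via FIR)
PIN: 15  (via MID)
Shortest route: QRY → DOK → MID → PIN = 15 min.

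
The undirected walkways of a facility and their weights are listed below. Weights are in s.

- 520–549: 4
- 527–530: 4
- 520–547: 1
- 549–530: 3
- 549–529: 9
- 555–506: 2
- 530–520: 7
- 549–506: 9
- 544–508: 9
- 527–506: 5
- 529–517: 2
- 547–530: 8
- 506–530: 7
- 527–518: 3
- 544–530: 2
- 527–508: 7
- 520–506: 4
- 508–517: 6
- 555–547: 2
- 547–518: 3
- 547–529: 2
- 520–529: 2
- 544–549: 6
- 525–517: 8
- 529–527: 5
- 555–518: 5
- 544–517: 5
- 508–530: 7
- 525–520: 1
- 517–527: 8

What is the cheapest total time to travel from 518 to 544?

Settle nodes by increasing distance from 518:
518: 0
527: 3  (via 518)
547: 3  (via 518)
520: 4  (via 547)
555: 5  (via 518)
529: 5  (via 547)
525: 5  (via 520)
530: 7  (via 527)
506: 7  (via 555)
517: 7  (via 529)
549: 8  (via 520)
544: 9  (via 530)
Shortest route: 518–527–530–544 = 9 s.

9 s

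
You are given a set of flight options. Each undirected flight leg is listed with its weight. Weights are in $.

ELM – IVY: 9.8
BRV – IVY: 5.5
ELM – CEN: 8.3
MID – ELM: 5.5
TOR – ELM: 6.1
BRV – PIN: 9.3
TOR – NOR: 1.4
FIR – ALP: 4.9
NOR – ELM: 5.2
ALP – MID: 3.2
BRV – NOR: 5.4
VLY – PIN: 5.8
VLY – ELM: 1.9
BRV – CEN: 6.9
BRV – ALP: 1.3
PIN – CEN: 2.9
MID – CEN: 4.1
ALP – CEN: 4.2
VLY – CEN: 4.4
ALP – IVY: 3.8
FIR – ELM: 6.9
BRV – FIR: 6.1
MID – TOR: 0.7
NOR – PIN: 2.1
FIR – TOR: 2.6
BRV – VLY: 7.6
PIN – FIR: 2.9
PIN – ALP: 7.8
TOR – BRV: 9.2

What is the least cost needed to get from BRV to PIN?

Enumerating some paths:
BRV–ALP–CEN–PIN: 1.3+4.2+2.9 = 8.4
BRV–NOR–PIN: 5.4+2.1 = 7.5
Cheapest is BRV–NOR–PIN at $7.5.

$7.5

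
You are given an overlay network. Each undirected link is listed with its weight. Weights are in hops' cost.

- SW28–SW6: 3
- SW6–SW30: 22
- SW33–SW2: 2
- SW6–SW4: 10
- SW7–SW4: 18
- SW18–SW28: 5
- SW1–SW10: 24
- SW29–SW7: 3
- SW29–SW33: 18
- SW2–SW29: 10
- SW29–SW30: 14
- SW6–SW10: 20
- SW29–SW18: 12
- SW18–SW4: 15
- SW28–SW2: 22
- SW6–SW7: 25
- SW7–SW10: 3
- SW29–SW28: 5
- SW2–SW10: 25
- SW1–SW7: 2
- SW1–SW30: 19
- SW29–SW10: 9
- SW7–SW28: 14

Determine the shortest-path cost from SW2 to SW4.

Candidate routes:
SW2–SW29–SW28–SW18–SW4: 10+5+5+15 = 35
SW2–SW29–SW7–SW4: 10+3+18 = 31
SW2–SW29–SW28–SW6–SW4: 10+5+3+10 = 28
SW2–SW28–SW6–SW4: 22+3+10 = 35
Cheapest is SW2–SW29–SW28–SW6–SW4 at 28 hops' cost.

28 hops' cost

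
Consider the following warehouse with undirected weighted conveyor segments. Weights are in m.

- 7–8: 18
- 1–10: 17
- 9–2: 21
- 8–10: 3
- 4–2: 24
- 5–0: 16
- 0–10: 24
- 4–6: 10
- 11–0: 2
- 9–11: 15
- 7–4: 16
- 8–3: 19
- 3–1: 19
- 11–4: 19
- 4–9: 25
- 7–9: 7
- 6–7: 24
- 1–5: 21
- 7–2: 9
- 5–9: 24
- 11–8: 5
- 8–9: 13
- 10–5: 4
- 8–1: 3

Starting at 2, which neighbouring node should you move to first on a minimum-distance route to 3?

Compare a few routes:
2 - 7 - 8 - 3: 9+18+19 = 46
2 - 7 - 9 - 8 - 3: 9+7+13+19 = 48
Cheapest is 2 - 7 - 8 - 3 at 46 m.
So from 2 the first move is to 7.

7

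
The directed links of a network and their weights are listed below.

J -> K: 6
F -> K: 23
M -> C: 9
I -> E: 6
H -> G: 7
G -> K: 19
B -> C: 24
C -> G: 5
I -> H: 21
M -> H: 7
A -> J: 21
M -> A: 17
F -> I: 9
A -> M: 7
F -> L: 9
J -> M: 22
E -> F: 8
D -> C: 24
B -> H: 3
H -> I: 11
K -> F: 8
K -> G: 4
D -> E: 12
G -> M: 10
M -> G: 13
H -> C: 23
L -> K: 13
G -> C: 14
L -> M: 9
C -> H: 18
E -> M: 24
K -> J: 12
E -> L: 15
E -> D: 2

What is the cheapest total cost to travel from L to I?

Settle nodes by increasing distance from L:
L: 0
M: 9  (via L)
K: 13  (via L)
H: 16  (via M)
G: 17  (via K)
C: 18  (via M)
F: 21  (via K)
J: 25  (via K)
A: 26  (via M)
I: 27  (via H)
Shortest route: L–M–H–I = 27.

27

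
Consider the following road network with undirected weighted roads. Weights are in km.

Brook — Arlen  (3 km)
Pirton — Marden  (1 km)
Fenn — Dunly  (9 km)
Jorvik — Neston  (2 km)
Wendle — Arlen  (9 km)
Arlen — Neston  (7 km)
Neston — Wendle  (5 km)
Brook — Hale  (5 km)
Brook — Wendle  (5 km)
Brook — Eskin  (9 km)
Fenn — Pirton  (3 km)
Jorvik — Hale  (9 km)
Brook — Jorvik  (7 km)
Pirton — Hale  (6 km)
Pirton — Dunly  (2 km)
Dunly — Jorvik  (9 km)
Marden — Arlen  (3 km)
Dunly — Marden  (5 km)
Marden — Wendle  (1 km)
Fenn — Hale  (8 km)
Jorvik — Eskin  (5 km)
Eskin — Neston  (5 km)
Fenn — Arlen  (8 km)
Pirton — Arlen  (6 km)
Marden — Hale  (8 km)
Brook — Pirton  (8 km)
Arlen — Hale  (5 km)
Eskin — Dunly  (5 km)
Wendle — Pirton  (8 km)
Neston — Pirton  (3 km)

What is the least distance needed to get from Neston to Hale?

Settle nodes by increasing distance from Neston:
Neston: 0
Jorvik: 2  (via Neston)
Pirton: 3  (via Neston)
Marden: 4  (via Pirton)
Wendle: 5  (via Neston)
Dunly: 5  (via Pirton)
Eskin: 5  (via Neston)
Fenn: 6  (via Pirton)
Arlen: 7  (via Neston)
Brook: 9  (via Jorvik)
Hale: 9  (via Pirton)
Shortest route: Neston–Pirton–Hale = 9 km.

9 km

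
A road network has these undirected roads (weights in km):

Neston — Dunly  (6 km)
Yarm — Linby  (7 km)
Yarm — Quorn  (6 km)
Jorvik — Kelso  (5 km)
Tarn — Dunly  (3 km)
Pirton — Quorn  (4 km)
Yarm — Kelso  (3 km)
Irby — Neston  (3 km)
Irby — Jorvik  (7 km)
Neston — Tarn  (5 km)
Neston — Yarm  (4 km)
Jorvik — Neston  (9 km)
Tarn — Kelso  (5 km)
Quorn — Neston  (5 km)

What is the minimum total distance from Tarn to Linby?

15 km

Enumerating some paths:
Tarn → Kelso → Yarm → Linby: 5+3+7 = 15
Tarn → Neston → Yarm → Linby: 5+4+7 = 16
Cheapest is Tarn → Kelso → Yarm → Linby at 15 km.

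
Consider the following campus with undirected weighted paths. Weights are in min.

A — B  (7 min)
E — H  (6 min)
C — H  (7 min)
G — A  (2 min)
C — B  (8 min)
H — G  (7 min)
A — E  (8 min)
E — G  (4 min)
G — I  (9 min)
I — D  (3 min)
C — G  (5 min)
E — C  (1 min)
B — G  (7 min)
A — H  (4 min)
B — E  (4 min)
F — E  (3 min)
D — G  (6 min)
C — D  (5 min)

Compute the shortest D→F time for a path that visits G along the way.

Best D to G: D–G costing 6
Best G to F: G–E–F costing 7
Total via G: 6 + 7 = 13 min.

13 min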